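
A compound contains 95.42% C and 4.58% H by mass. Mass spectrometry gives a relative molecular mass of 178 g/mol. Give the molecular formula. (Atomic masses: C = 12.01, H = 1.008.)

C14H8

Assume 100 g: 95.42 g C, 4.58 g H.
Moles — C: 95.42 / 12.01 = 7.945 mol; H: 4.58 / 1.008 = 4.544 mol
Divide by the smallest (4.544 mol H): C 1.749, H 1.000
×4: C 6.99, H 4.00 → C7H4
Empirical-formula mass = 88.10 g/mol
n = 178 / 88.10 = 2.02 ≈ 2
Molecular formula = (C7H4)×2 = C14H8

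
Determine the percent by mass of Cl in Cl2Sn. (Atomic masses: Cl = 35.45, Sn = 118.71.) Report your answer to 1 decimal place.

37.4%

Molar mass = 2(35.45) + 1(118.71) = 189.610 g/mol
Mass of Cl per mole = 2 × 35.45 = 70.900 g
% Cl = 70.900 / 189.610 × 100 = 37.4%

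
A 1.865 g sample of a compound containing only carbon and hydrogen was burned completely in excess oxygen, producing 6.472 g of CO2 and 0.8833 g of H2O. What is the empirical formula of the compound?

mol C = 6.472 / 44.01 = 0.1471; mass C = 0.1471 × 12.01 = 1.766 g
mol H = 2 × (0.8833 / 18.02) = 0.09804; mass H = 0.09804 × 1.008 = 0.09882 g
Ratios (÷ 0.09804): C 1.500, H 1.000
Multiply by 2: C 3.00, H 2.00 → C3H2

C3H2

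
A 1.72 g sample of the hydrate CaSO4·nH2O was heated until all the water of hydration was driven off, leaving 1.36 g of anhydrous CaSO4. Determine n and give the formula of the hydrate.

CaSO4·2H2O

Mass of water lost = 1.72 − 1.36 = 0.36 g → 0.36 / 18.02 = 0.01998 mol H2O
Molar mass of CaSO4 = 136.15 g/mol → mol CaSO4 = 1.36 / 136.15 = 0.009989
n = 0.01998 / 0.009989 = 2.00 ≈ 2 → CaSO4·2H2O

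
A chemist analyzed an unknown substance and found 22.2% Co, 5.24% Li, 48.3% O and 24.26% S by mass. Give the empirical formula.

CoLi2O8S2

Assume 100 g: 22.2 g Co, 5.24 g Li, 48.3 g O, 24.26 g S.
Co: 22.2 g ÷ 58.93 g/mol = 0.3767 mol
Li: 5.24 g ÷ 6.94 g/mol = 0.755 mol
O: 48.3 g ÷ 16.00 g/mol = 3.019 mol
S: 24.26 g ÷ 32.07 g/mol = 0.7565 mol
Ratios (÷ 0.3767): Co 1.000, Li 2.004, O 8.013, S 2.008
→ CoLi2O8S2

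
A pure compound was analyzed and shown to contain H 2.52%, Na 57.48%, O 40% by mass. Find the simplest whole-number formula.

Assume 100 g: 2.52 g H, 57.48 g Na, 40 g O.
n(H) = 2.52/1.008 = 2.5, n(Na) = 57.48/22.99 = 2.5, n(O) = 40/16.00 = 2.5
Smallest is H at 2.5 mol; normalising gives H 1.000, Na 1.000, O 1.000
→ HNaO

HNaO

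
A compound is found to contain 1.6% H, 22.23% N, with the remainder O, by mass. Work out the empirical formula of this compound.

HNO3

Assume 100 g: 1.6 g H, 22.23 g N, 76.17 g O.
H: 1.6 g ÷ 1.008 g/mol = 1.587 mol
N: 22.23 g ÷ 14.01 g/mol = 1.587 mol
O: 76.17 g ÷ 16.00 g/mol = 4.761 mol
Smallest is N at 1.587 mol; normalising gives H 1.000, N 1.000, O 3.000
≈ 1:1:3 → HNO3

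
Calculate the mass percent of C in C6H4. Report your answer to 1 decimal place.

94.7%

Molar mass = 6(12.01) + 4(1.008) = 76.092 g/mol
Mass of C per mole = 6 × 12.01 = 72.060 g
% C = 72.060 / 76.092 × 100 = 94.7%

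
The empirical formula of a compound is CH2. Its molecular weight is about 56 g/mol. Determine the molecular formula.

C4H8

Empirical-formula mass = 14.03 g/mol
n = 56 / 14.03 = 3.99 ≈ 4
Molecular formula = (CH2)4 = C4H8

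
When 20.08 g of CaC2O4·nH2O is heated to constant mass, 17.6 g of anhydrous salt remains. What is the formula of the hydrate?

CaC2O4·H2O

Mass of water lost = 20.08 − 17.6 = 2.48 g → 2.48 / 18.02 = 0.1376 mol H2O
Molar mass of CaC2O4 = 128.10 g/mol → mol CaC2O4 = 17.6 / 128.10 = 0.1374
n = 0.1376 / 0.1374 = 1.00 ≈ 1 → CaC2O4·H2O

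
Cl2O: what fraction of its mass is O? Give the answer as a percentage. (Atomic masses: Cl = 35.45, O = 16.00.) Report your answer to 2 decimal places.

18.41%

Molar mass = 2(35.45) + 1(16.00) = 86.900 g/mol
Mass of O per mole = 1 × 16.00 = 16.000 g
% O = 16.000 / 86.900 × 100 = 18.41%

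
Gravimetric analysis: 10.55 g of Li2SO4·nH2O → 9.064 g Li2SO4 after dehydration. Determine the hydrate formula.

Li2SO4·H2O

Mass of water lost = 10.55 − 9.064 = 1.486 g → 1.486 / 18.02 = 0.08246 mol H2O
Molar mass of Li2SO4 = 109.95 g/mol → mol Li2SO4 = 9.064 / 109.95 = 0.08244
n = 0.08246 / 0.08244 = 1.00 ≈ 1 → Li2SO4·H2O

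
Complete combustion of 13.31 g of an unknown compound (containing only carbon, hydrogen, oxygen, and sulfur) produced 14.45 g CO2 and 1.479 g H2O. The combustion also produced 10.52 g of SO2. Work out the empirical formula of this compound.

mol C = 14.45 / 44.01 = 0.3283; mass C = 0.3283 × 12.01 = 3.943 g
mol H = 2 × (1.479 / 18.02) = 0.1642; mass H = 0.1642 × 1.008 = 0.1655 g
mol S = 10.52 / 64.07 = 0.1642; mass S = 5.266 g
mass O = 13.31 − (9.375) = 3.935 g → mol O = 0.2460
Smallest is H at 0.1642 mol; normalising gives C 2.000, H 1.000, O 1.498, S 1.000
Multiply by 2: C 4.00, H 2.00, O 3.00, S 2.00 → C4H2O3S2

C4H2O3S2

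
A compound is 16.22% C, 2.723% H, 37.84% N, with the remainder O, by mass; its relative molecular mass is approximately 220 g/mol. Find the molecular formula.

C3H6N6O6

Assume 100 g: 16.22 g C, 2.723 g H, 37.84 g N, 43.217 g O.
C: 16.22 g ÷ 12.01 g/mol = 1.351 mol
H: 2.723 g ÷ 1.008 g/mol = 2.701 mol
N: 37.84 g ÷ 14.01 g/mol = 2.701 mol
O: 43.217 g ÷ 16.00 g/mol = 2.701 mol
Ratios (÷ 1.351): C 1.000, H 2.000, N 2.000, O 2.000
→ CH2N2O2
Empirical-formula mass = 74.05 g/mol
n = 220 / 74.05 = 2.97 ≈ 3
Molecular formula = (CH2N2O2)×3 = C3H6N6O6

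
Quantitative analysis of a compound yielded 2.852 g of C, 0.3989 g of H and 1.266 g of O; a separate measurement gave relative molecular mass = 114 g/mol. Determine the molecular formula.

Moles — C: 2.852 / 12.01 = 0.2375 mol; H: 0.3989 / 1.008 = 0.3957 mol; O: 1.266 / 16.00 = 0.07913 mol
Ratios (÷ 0.07913): C 3.001, H 5.001, O 1.000
≈ 3:5:1 → C3H5O
Empirical-formula mass = 57.07 g/mol
n = 114 / 57.07 = 2.00 ≈ 2
Molecular formula = (C3H5O)×2 = C6H10O2

C6H10O2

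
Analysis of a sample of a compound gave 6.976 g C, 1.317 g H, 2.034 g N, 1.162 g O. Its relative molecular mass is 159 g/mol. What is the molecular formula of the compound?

C8H18N2O

C: 6.976 g ÷ 12.01 g/mol = 0.5808 mol
H: 1.317 g ÷ 1.008 g/mol = 1.307 mol
N: 2.034 g ÷ 14.01 g/mol = 0.1452 mol
O: 1.162 g ÷ 16.00 g/mol = 0.07262 mol
Divide by the smallest (0.07262 mol O): C 7.998, H 17.990, N 1.999, O 1.000
≈ 8:18:2:1 → C8H18N2O
Empirical-formula mass = 158.24 g/mol
n = 159 / 158.24 = 1.00 ≈ 1
Molecular formula = empirical formula = C8H18N2O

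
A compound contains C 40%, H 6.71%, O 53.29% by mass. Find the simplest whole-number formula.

CH2O

Assume 100 g: 40 g C, 6.71 g H, 53.29 g O.
Moles — C: 40 / 12.01 = 3.331 mol; H: 6.71 / 1.008 = 6.657 mol; O: 53.29 / 16.00 = 3.331 mol
Ratios (÷ 3.331): C 1.000, H 1.999, O 1.000
Ratio ≈ 1:2:1, so the empirical formula is CH2O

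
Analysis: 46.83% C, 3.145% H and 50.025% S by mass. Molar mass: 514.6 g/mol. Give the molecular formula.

C20H16S8

Assume 100 g: 46.83 g C, 3.145 g H, 50.025 g S.
Moles — C: 46.83 / 12.01 = 3.899 mol; H: 3.145 / 1.008 = 3.12 mol; S: 50.025 / 32.07 = 1.56 mol
Smallest is S at 1.56 mol; normalising gives C 2.500, H 2.000, S 1.000
Scaling by 2: C 5.00, H 4.00, S 2.00 → C5H4S2
Empirical-formula mass = 128.22 g/mol
n = 514.6 / 128.22 = 4.01 ≈ 4
Molecular formula = (C5H4S2)×4 = C20H16S8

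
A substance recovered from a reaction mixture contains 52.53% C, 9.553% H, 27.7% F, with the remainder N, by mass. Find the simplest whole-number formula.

Assume 100 g: 52.53 g C, 9.553 g H, 27.7 g F, 10.217 g N.
n(C) = 52.53/12.01 = 4.374, n(H) = 9.553/1.008 = 9.477, n(F) = 27.7/19.00 = 1.458, n(N) = 10.217/14.01 = 0.7293
Ratios (÷ 0.7293): C 5.998, H 12.996, F 1.999, N 1.000
≈ 6:13:2:1 → C6H13F2N

C6H13F2N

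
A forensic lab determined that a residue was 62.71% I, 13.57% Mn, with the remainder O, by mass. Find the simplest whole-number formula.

I2MnO6

Assume 100 g: 62.71 g I, 13.57 g Mn, 23.72 g O.
I: 62.71 g ÷ 126.90 g/mol = 0.4942 mol
Mn: 13.57 g ÷ 54.94 g/mol = 0.247 mol
O: 23.72 g ÷ 16.00 g/mol = 1.482 mol
Ratios (÷ 0.247): I 2.001, Mn 1.000, O 6.002
→ I2MnO6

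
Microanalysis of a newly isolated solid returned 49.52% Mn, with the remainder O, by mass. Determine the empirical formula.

Assume 100 g: 49.52 g Mn, 50.48 g O.
n(Mn) = 49.52/54.94 = 0.9013, n(O) = 50.48/16.00 = 3.155
Divide by the smallest (0.9013 mol Mn): Mn 1.000, O 3.500
Multiply by 2: Mn 2.00, O 7.00 → Mn2O7

Mn2O7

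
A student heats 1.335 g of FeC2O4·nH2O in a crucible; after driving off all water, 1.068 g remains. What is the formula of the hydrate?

Mass of water lost = 1.335 − 1.068 = 0.267 g → 0.267 / 18.02 = 0.01482 mol H2O
Molar mass of FeC2O4 = 143.87 g/mol → mol FeC2O4 = 1.068 / 143.87 = 0.007423
n = 0.01482 / 0.007423 = 2.00 ≈ 2 → FeC2O4·2H2O

FeC2O4·2H2O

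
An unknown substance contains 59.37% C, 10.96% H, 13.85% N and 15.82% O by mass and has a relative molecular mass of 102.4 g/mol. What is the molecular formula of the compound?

Assume 100 g: 59.37 g C, 10.96 g H, 13.85 g N, 15.82 g O.
n(C) = 59.37/12.01 = 4.943, n(H) = 10.96/1.008 = 10.87, n(N) = 13.85/14.01 = 0.9886, n(O) = 15.82/16.00 = 0.9888
Smallest is N at 0.9886 mol; normalising gives C 5.000, H 10.999, N 1.000, O 1.000
Ratio ≈ 5:11:1:1, so the empirical formula is C5H11NO
Empirical-formula mass = 101.15 g/mol
n = 102.4 / 101.15 = 1.01 ≈ 1
Molecular formula = empirical formula = C5H11NO

C5H11NO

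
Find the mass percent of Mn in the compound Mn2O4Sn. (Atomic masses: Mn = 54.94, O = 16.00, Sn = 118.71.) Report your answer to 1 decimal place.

Molar mass = 2(54.94) + 4(16.00) + 1(118.71) = 292.590 g/mol
Mass of Mn per mole = 2 × 54.94 = 109.880 g
% Mn = 109.880 / 292.590 × 100 = 37.6%

37.6%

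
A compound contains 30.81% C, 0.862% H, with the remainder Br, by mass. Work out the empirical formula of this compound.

Assume 100 g: 30.81 g C, 0.862 g H, 68.328 g Br.
C: 30.81 g ÷ 12.01 g/mol = 2.565 mol
H: 0.862 g ÷ 1.008 g/mol = 0.8552 mol
Br: 68.328 g ÷ 79.90 g/mol = 0.8552 mol
Ratios (÷ 0.8552): C 3.000, H 1.000, Br 1.000
≈ 3:1:1 → C3HBr

C3HBr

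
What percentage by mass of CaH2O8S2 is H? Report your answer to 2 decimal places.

Molar mass = 1(40.08) + 2(1.008) + 8(16.00) + 2(32.07) = 234.236 g/mol
Mass of H per mole = 2 × 1.008 = 2.016 g
% H = 2.016 / 234.236 × 100 = 0.86%

0.86%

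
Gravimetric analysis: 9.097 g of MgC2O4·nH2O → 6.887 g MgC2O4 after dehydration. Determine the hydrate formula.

Mass of water lost = 9.097 − 6.887 = 2.21 g → 2.21 / 18.02 = 0.1226 mol H2O
Molar mass of MgC2O4 = 112.33 g/mol → mol MgC2O4 = 6.887 / 112.33 = 0.06131
n = 0.1226 / 0.06131 = 2.00 ≈ 2 → MgC2O4·2H2O

MgC2O4·2H2O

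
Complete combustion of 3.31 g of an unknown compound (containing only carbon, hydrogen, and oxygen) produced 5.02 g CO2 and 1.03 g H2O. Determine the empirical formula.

CHO

mol C = 5.02 / 44.01 = 0.1141; mass C = 0.1141 × 12.01 = 1.370 g
mol H = 2 × (1.03 / 18.02) = 0.1143; mass H = 0.1143 × 1.008 = 0.1152 g
mass O = 3.31 − (1.485) = 1.825 g → mol O = 0.1141
Smallest is O at 0.1141 mol; normalising gives C 1.000, H 1.002, O 1.000
≈ 1:1:1 → CHO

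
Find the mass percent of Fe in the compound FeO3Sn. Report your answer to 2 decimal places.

Molar mass = 1(55.85) + 3(16.00) + 1(118.71) = 222.560 g/mol
Mass of Fe per mole = 1 × 55.85 = 55.850 g
% Fe = 55.850 / 222.560 × 100 = 25.09%

25.09%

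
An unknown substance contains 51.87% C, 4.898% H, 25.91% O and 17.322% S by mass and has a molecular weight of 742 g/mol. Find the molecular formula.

C32H36O12S4

Assume 100 g: 51.87 g C, 4.898 g H, 25.91 g O, 17.322 g S.
Moles — C: 51.87 / 12.01 = 4.319 mol; H: 4.898 / 1.008 = 4.859 mol; O: 25.91 / 16.00 = 1.619 mol; S: 17.322 / 32.07 = 0.5401 mol
Smallest is S at 0.5401 mol; normalising gives C 7.996, H 8.996, O 2.998, S 1.000
→ C8H9O3S
Empirical-formula mass = 185.22 g/mol
n = 742 / 185.22 = 4.01 ≈ 4
Molecular formula = (C8H9O3S)×4 = C32H36O12S4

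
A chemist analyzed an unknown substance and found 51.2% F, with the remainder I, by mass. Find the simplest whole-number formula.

F7I

Assume 100 g: 51.2 g F, 48.8 g I.
n(F) = 51.2/19.00 = 2.695, n(I) = 48.8/126.90 = 0.3846
Smallest is I at 0.3846 mol; normalising gives F 7.007, I 1.000
→ F7I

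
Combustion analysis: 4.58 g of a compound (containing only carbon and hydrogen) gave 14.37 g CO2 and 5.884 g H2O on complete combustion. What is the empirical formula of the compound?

mol C = 14.37 / 44.01 = 0.3265; mass C = 0.3265 × 12.01 = 3.921 g
mol H = 2 × (5.884 / 18.02) = 0.6531; mass H = 0.6531 × 1.008 = 0.6583 g
Ratios (÷ 0.3265): C 1.000, H 2.000
≈ 1:2 → CH2

CH2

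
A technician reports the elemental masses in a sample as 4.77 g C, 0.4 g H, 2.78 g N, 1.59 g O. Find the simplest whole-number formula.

C: 4.77 g ÷ 12.01 g/mol = 0.3972 mol
H: 0.4 g ÷ 1.008 g/mol = 0.3968 mol
N: 2.78 g ÷ 14.01 g/mol = 0.1984 mol
O: 1.59 g ÷ 16.00 g/mol = 0.09938 mol
Smallest is O at 0.09938 mol; normalising gives C 3.997, H 3.993, N 1.997, O 1.000
Ratio ≈ 4:4:2:1, so the empirical formula is C4H4N2O

C4H4N2O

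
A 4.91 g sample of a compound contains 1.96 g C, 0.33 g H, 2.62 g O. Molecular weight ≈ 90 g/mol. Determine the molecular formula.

C: 1.96 g ÷ 12.01 g/mol = 0.1632 mol
H: 0.33 g ÷ 1.008 g/mol = 0.3274 mol
O: 2.62 g ÷ 16.00 g/mol = 0.1638 mol
Divide by the smallest (0.1632 mol C): C 1.000, H 2.006, O 1.003
≈ 1:2:1 → CH2O
Empirical-formula mass = 30.03 g/mol
n = 90 / 30.03 = 3.00 ≈ 3
Molecular formula = (CH2O)×3 = C3H6O3

C3H6O3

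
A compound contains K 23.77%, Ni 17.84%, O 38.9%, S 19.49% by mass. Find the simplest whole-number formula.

Assume 100 g: 23.77 g K, 17.84 g Ni, 38.9 g O, 19.49 g S.
Moles — K: 23.77 / 39.10 = 0.6079 mol; Ni: 17.84 / 58.69 = 0.304 mol; O: 38.9 / 16.00 = 2.431 mol; S: 19.49 / 32.07 = 0.6077 mol
Divide by the smallest (0.304 mol Ni): K 2.000, Ni 1.000, O 7.998, S 1.999
Ratio ≈ 2:1:8:2, so the empirical formula is K2NiO8S2

K2NiO8S2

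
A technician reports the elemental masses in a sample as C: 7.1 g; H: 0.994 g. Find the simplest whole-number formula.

C3H5

n(C) = 7.1/12.01 = 0.5912, n(H) = 0.994/1.008 = 0.9861
Ratios (÷ 0.5912): C 1.000, H 1.668
Multiply by 3: C 3.00, H 5.00 → C3H5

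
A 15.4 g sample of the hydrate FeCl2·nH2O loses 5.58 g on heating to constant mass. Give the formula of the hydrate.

FeCl2·4H2O

Mass of anhydrous FeCl2 = 15.4 − 5.58 = 9.82 g
mol H2O = 5.58 / 18.02 = 0.3097
Molar mass of FeCl2 = 126.75 g/mol → mol FeCl2 = 9.82 / 126.75 = 0.07748
n = 0.3097 / 0.07748 = 4.00 ≈ 4 → FeCl2·4H2O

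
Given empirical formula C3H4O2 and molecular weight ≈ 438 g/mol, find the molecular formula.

Empirical-formula mass = 72.06 g/mol
n = 438 / 72.06 = 6.08 ≈ 6
Molecular formula = (C3H4O2)6 = C18H24O12

C18H24O12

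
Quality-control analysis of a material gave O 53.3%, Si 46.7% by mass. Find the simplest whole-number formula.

O2Si

Assume 100 g: 53.3 g O, 46.7 g Si.
O: 53.3 g ÷ 16.00 g/mol = 3.331 mol
Si: 46.7 g ÷ 28.09 g/mol = 1.663 mol
Divide by the smallest (1.663 mol Si): O 2.004, Si 1.000
≈ 2:1 → O2Si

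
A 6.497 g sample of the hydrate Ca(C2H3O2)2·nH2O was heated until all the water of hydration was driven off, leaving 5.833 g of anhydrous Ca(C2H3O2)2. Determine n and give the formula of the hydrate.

Mass of water lost = 6.497 − 5.833 = 0.664 g → 0.664 / 18.02 = 0.03685 mol H2O
Molar mass of Ca(C2H3O2)2 = 158.17 g/mol → mol Ca(C2H3O2)2 = 5.833 / 158.17 = 0.03688
n = 0.03685 / 0.03688 = 1.00 ≈ 1 → Ca(C2H3O2)2·H2O

Ca(C2H3O2)2·H2O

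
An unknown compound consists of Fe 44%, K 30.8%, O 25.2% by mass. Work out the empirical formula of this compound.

FeKO2

Assume 100 g: 44 g Fe, 30.8 g K, 25.2 g O.
Moles — Fe: 44 / 55.85 = 0.7878 mol; K: 30.8 / 39.10 = 0.7877 mol; O: 25.2 / 16.00 = 1.575 mol
Divide by the smallest (0.7877 mol K): Fe 1.000, K 1.000, O 1.999
→ FeKO2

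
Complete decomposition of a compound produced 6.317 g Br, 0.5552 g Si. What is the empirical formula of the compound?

Moles — Br: 6.317 / 79.90 = 0.07906 mol; Si: 0.5552 / 28.09 = 0.01977 mol
Ratios (÷ 0.01977): Br 4.000, Si 1.000
≈ 4:1 → Br4Si

Br4Si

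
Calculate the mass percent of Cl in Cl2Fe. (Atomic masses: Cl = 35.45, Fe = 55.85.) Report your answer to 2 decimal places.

Molar mass = 2(35.45) + 1(55.85) = 126.750 g/mol
Mass of Cl per mole = 2 × 35.45 = 70.900 g
% Cl = 70.900 / 126.750 × 100 = 55.94%

55.94%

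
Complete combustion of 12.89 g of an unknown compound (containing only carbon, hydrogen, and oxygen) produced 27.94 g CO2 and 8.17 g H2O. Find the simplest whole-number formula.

C7H10O3

mol C = 27.94 / 44.01 = 0.6349; mass C = 0.6349 × 12.01 = 7.625 g
mol H = 2 × (8.17 / 18.02) = 0.9068; mass H = 0.9068 × 1.008 = 0.9140 g
mass O = 12.89 − (8.539) = 4.351 g → mol O = 0.2720
Smallest is O at 0.272 mol; normalising gives C 2.334, H 3.334, O 1.000
Multiply by 3: C 7.00, H 10.00, O 3.00 → C7H10O3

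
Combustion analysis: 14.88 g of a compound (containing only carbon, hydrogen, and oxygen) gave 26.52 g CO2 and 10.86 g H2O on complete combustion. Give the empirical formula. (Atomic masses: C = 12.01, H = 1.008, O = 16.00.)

C3H6O2

mol C = 26.52 / 44.01 = 0.6026; mass C = 0.6026 × 12.01 = 7.237 g
mol H = 2 × (10.86 / 18.02) = 1.205; mass H = 1.205 × 1.008 = 1.215 g
mass O = 14.88 − (8.452) = 6.428 g → mol O = 0.4017
Divide by the smallest (0.4017 mol O): C 1.500, H 3.000, O 1.000
Scaling by 2: C 3.00, H 6.00, O 2.00 → C3H6O2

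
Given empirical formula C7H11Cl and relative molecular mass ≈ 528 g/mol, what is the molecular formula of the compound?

C28H44Cl4

Empirical-formula mass = 130.61 g/mol
n = 528 / 130.61 = 4.04 ≈ 4
Molecular formula = (C7H11Cl)4 = C28H44Cl4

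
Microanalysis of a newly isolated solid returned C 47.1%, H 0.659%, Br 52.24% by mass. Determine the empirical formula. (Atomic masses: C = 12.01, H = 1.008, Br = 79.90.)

C6HBr

Assume 100 g: 47.1 g C, 0.659 g H, 52.24 g Br.
Moles — C: 47.1 / 12.01 = 3.922 mol; H: 0.659 / 1.008 = 0.6538 mol; Br: 52.24 / 79.90 = 0.6538 mol
Smallest is H at 0.6538 mol; normalising gives C 5.999, H 1.000, Br 1.000
→ C6HBr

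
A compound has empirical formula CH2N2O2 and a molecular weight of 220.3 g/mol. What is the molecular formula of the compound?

Empirical-formula mass = 74.05 g/mol
n = 220.3 / 74.05 = 2.98 ≈ 3
Molecular formula = (CH2N2O2)3 = C3H6N6O6

C3H6N6O6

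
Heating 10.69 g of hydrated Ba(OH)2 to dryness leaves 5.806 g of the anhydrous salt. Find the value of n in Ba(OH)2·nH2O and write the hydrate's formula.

Mass of water lost = 10.69 − 5.806 = 4.884 g → 4.884 / 18.02 = 0.271 mol H2O
Molar mass of Ba(OH)2 = 171.35 g/mol → mol Ba(OH)2 = 5.806 / 171.35 = 0.03388
n = 0.271 / 0.03388 = 8.00 ≈ 8 → Ba(OH)2·8H2O

Ba(OH)2·8H2O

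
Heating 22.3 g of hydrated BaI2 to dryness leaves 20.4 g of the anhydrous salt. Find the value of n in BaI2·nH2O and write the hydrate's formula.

BaI2·2H2O

Mass of water lost = 22.3 − 20.4 = 1.9 g → 1.9 / 18.02 = 0.1054 mol H2O
Molar mass of BaI2 = 391.13 g/mol → mol BaI2 = 20.4 / 391.13 = 0.05216
n = 0.1054 / 0.05216 = 2.02 ≈ 2 → BaI2·2H2O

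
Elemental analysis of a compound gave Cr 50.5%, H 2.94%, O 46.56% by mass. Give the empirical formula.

Assume 100 g: 50.5 g Cr, 2.94 g H, 46.56 g O.
n(Cr) = 50.5/52.00 = 0.9712, n(H) = 2.94/1.008 = 2.917, n(O) = 46.56/16.00 = 2.91
Divide by the smallest (0.9712 mol Cr): Cr 1.000, H 3.003, O 2.996
≈ 1:3:3 → CrH3O3

CrH3O3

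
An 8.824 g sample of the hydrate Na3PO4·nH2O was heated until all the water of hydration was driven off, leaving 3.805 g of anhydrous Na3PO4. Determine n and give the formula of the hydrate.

Na3PO4·12H2O

Mass of water lost = 8.824 − 3.805 = 5.019 g → 5.019 / 18.02 = 0.2785 mol H2O
Molar mass of Na3PO4 = 163.94 g/mol → mol Na3PO4 = 3.805 / 163.94 = 0.02321
n = 0.2785 / 0.02321 = 12.00 ≈ 12 → Na3PO4·12H2O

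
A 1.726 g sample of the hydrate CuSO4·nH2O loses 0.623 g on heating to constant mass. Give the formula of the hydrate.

Mass of anhydrous CuSO4 = 1.726 − 0.623 = 1.103 g
mol H2O = 0.623 / 18.02 = 0.03457
Molar mass of CuSO4 = 159.62 g/mol → mol CuSO4 = 1.103 / 159.62 = 0.00691
n = 0.03457 / 0.00691 = 5.00 ≈ 5 → CuSO4·5H2O

CuSO4·5H2O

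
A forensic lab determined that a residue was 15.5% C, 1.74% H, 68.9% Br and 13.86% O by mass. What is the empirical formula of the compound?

C3H4Br2O2

Assume 100 g: 15.5 g C, 1.74 g H, 68.9 g Br, 13.86 g O.
Moles — C: 15.5 / 12.01 = 1.291 mol; H: 1.74 / 1.008 = 1.726 mol; Br: 68.9 / 79.90 = 0.8623 mol; O: 13.86 / 16.00 = 0.8662 mol
Divide by the smallest (0.8623 mol Br): C 1.497, H 2.002, Br 1.000, O 1.005
×2: C 2.99, H 4.00, Br 2.00, O 2.01 → C3H4Br2O2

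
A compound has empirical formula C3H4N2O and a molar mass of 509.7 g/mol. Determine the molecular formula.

Empirical-formula mass = 84.08 g/mol
n = 509.7 / 84.08 = 6.06 ≈ 6
Molecular formula = (C3H4N2O)6 = C18H24N12O6

C18H24N12O6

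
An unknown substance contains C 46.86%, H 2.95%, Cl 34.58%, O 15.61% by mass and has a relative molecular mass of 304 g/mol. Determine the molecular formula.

Assume 100 g: 46.86 g C, 2.95 g H, 34.58 g Cl, 15.61 g O.
Moles — C: 46.86 / 12.01 = 3.902 mol; H: 2.95 / 1.008 = 2.927 mol; Cl: 34.58 / 35.45 = 0.9755 mol; O: 15.61 / 16.00 = 0.9756 mol
Ratios (÷ 0.9755): C 4.000, H 3.000, Cl 1.000, O 1.000
Ratio ≈ 4:3:1:1, so the empirical formula is C4H3ClO
Empirical-formula mass = 102.51 g/mol
n = 304 / 102.51 = 2.97 ≈ 3
Molecular formula = (C4H3ClO)×3 = C12H9Cl3O3

C12H9Cl3O3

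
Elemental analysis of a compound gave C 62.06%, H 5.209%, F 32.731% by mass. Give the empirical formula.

C3H3F

Assume 100 g: 62.06 g C, 5.209 g H, 32.731 g F.
C: 62.06 g ÷ 12.01 g/mol = 5.167 mol
H: 5.209 g ÷ 1.008 g/mol = 5.168 mol
F: 32.731 g ÷ 19.00 g/mol = 1.723 mol
Ratios (÷ 1.723): C 3.000, H 3.000, F 1.000
Ratio ≈ 3:3:1, so the empirical formula is C3H3F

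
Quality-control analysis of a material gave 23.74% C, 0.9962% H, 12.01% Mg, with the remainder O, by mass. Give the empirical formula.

Assume 100 g: 23.74 g C, 0.9962 g H, 12.01 g Mg, 63.254 g O.
n(C) = 23.74/12.01 = 1.977, n(H) = 0.9962/1.008 = 0.9883, n(Mg) = 12.01/24.31 = 0.494, n(O) = 63.254/16.00 = 3.953
Ratios (÷ 0.494): C 4.001, H 2.000, Mg 1.000, O 8.002
≈ 4:2:1:8 → C4H2MgO8

C4H2MgO8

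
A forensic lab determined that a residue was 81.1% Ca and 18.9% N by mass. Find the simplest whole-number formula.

Ca3N2

Assume 100 g: 81.1 g Ca, 18.9 g N.
Moles — Ca: 81.1 / 40.08 = 2.023 mol; N: 18.9 / 14.01 = 1.349 mol
Divide by the smallest (1.349 mol N): Ca 1.500, N 1.000
×2: Ca 3.00, N 2.00 → Ca3N2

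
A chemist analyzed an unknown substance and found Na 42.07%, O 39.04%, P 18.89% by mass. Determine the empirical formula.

Na3O4P

Assume 100 g: 42.07 g Na, 39.04 g O, 18.89 g P.
n(Na) = 42.07/22.99 = 1.83, n(O) = 39.04/16.00 = 2.44, n(P) = 18.89/30.97 = 0.6099
Smallest is P at 0.6099 mol; normalising gives Na 3.000, O 4.000, P 1.000
≈ 3:4:1 → Na3O4P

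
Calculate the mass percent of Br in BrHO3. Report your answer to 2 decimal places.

Molar mass = 1(79.90) + 1(1.008) + 3(16.00) = 128.908 g/mol
Mass of Br per mole = 1 × 79.90 = 79.900 g
% Br = 79.900 / 128.908 × 100 = 61.98%

61.98%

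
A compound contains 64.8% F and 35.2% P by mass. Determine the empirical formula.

F3P

Assume 100 g: 64.8 g F, 35.2 g P.
F: 64.8 g ÷ 19.00 g/mol = 3.411 mol
P: 35.2 g ÷ 30.97 g/mol = 1.137 mol
Smallest is P at 1.137 mol; normalising gives F 3.001, P 1.000
→ F3P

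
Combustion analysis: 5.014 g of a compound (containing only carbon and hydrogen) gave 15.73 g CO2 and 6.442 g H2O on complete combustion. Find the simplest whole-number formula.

mol C = 15.73 / 44.01 = 0.3574; mass C = 0.3574 × 12.01 = 4.293 g
mol H = 2 × (6.442 / 18.02) = 0.7150; mass H = 0.7150 × 1.008 = 0.7207 g
Divide by the smallest (0.3574 mol C): C 1.000, H 2.000
≈ 1:2 → CH2

CH2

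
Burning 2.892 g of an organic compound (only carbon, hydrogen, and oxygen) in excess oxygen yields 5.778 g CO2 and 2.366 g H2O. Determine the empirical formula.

C2H4O

mol C = 5.778 / 44.01 = 0.1313; mass C = 0.1313 × 12.01 = 1.577 g
mol H = 2 × (2.366 / 18.02) = 0.2626; mass H = 0.2626 × 1.008 = 0.2647 g
mass O = 2.892 − (1.841) = 1.051 g → mol O = 0.06566
Smallest is O at 0.06566 mol; normalising gives C 2.000, H 3.999, O 1.000
Ratio ≈ 2:4:1, so the empirical formula is C2H4O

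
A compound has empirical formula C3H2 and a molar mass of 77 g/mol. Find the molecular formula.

Empirical-formula mass = 38.05 g/mol
n = 77 / 38.05 = 2.02 ≈ 2
Molecular formula = (C3H2)2 = C6H4

C6H4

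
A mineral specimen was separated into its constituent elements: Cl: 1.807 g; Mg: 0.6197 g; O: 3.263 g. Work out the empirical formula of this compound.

Cl: 1.807 g ÷ 35.45 g/mol = 0.05097 mol
Mg: 0.6197 g ÷ 24.31 g/mol = 0.02549 mol
O: 3.263 g ÷ 16.00 g/mol = 0.2039 mol
Divide by the smallest (0.02549 mol Mg): Cl 2.000, Mg 1.000, O 8.000
≈ 2:1:8 → Cl2MgO8

Cl2MgO8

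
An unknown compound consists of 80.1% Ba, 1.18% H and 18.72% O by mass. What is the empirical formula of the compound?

BaH2O2

Assume 100 g: 80.1 g Ba, 1.18 g H, 18.72 g O.
n(Ba) = 80.1/137.33 = 0.5833, n(H) = 1.18/1.008 = 1.171, n(O) = 18.72/16.00 = 1.17
Ratios (÷ 0.5833): Ba 1.000, H 2.007, O 2.006
Ratio ≈ 1:2:2, so the empirical formula is BaH2O2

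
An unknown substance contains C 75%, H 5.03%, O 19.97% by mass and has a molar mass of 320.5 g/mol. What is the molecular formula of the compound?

C20H16O4

Assume 100 g: 75 g C, 5.03 g H, 19.97 g O.
Moles — C: 75 / 12.01 = 6.245 mol; H: 5.03 / 1.008 = 4.99 mol; O: 19.97 / 16.00 = 1.248 mol
Ratios (÷ 1.248): C 5.003, H 3.998, O 1.000
→ C5H4O
Empirical-formula mass = 80.08 g/mol
n = 320.5 / 80.08 = 4.00 ≈ 4
Molecular formula = (C5H4O)×4 = C20H16O4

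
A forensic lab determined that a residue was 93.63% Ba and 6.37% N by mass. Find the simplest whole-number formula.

Ba3N2

Assume 100 g: 93.63 g Ba, 6.37 g N.
Ba: 93.63 g ÷ 137.33 g/mol = 0.6818 mol
N: 6.37 g ÷ 14.01 g/mol = 0.4547 mol
Ratios (÷ 0.4547): Ba 1.500, N 1.000
Scaling by 2: Ba 3.00, N 2.00 → Ba3N2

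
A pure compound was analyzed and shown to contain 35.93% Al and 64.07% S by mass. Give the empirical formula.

Al2S3

Assume 100 g: 35.93 g Al, 64.07 g S.
n(Al) = 35.93/26.98 = 1.332, n(S) = 64.07/32.07 = 1.998
Ratios (÷ 1.332): Al 1.000, S 1.500
Scaling by 2: Al 2.00, S 3.00 → Al2S3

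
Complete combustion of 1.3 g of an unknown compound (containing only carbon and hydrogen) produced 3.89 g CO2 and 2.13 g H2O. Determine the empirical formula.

mol C = 3.89 / 44.01 = 0.08839; mass C = 0.08839 × 12.01 = 1.062 g
mol H = 2 × (2.13 / 18.02) = 0.2364; mass H = 0.2364 × 1.008 = 0.2383 g
Smallest is C at 0.08839 mol; normalising gives C 1.000, H 2.675
Scaling by 3: C 3.00, H 8.02 → C3H8

C3H8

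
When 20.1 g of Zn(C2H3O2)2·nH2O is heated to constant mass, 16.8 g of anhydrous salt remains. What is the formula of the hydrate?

Zn(C2H3O2)2·2H2O

Mass of water lost = 20.1 − 16.8 = 3.3 g → 3.3 / 18.02 = 0.1831 mol H2O
Molar mass of Zn(C2H3O2)2 = 183.47 g/mol → mol Zn(C2H3O2)2 = 16.8 / 183.47 = 0.09157
n = 0.1831 / 0.09157 = 2.00 ≈ 2 → Zn(C2H3O2)2·2H2O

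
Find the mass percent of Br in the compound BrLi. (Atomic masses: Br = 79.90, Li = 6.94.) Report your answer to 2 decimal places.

Molar mass = 1(79.90) + 1(6.94) = 86.840 g/mol
Mass of Br per mole = 1 × 79.90 = 79.900 g
% Br = 79.900 / 86.840 × 100 = 92.01%

92.01%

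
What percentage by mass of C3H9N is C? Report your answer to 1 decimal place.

Molar mass = 3(12.01) + 9(1.008) + 1(14.01) = 59.112 g/mol
Mass of C per mole = 3 × 12.01 = 36.030 g
% C = 36.030 / 59.112 × 100 = 61.0%

61.0%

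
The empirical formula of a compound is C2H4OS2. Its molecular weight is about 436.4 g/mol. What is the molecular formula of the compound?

C8H16O4S8

Empirical-formula mass = 108.19 g/mol
n = 436.4 / 108.19 = 4.03 ≈ 4
Molecular formula = (C2H4OS2)4 = C8H16O4S8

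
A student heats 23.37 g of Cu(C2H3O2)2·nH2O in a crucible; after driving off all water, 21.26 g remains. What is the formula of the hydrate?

Mass of water lost = 23.37 − 21.26 = 2.11 g → 2.11 / 18.02 = 0.1171 mol H2O
Molar mass of Cu(C2H3O2)2 = 181.64 g/mol → mol Cu(C2H3O2)2 = 21.26 / 181.64 = 0.117
n = 0.1171 / 0.117 = 1.00 ≈ 1 → Cu(C2H3O2)2·H2O

Cu(C2H3O2)2·H2O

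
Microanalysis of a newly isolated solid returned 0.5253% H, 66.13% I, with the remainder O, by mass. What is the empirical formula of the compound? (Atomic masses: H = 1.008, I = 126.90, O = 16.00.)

Assume 100 g: 0.5253 g H, 66.13 g I, 33.345 g O.
n(H) = 0.5253/1.008 = 0.5211, n(I) = 66.13/126.90 = 0.5211, n(O) = 33.345/16.00 = 2.084
Divide by the smallest (0.5211 mol I): H 1.000, I 1.000, O 3.999
Ratio ≈ 1:1:4, so the empirical formula is HIO4

HIO4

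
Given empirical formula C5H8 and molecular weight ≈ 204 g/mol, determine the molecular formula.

C15H24

Empirical-formula mass = 68.11 g/mol
n = 204 / 68.11 = 2.99 ≈ 3
Molecular formula = (C5H8)3 = C15H24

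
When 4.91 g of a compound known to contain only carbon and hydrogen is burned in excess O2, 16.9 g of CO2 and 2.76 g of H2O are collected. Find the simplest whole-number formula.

mol C = 16.9 / 44.01 = 0.3840; mass C = 0.3840 × 12.01 = 4.612 g
mol H = 2 × (2.76 / 18.02) = 0.3063; mass H = 0.3063 × 1.008 = 0.3088 g
Divide by the smallest (0.3063 mol H): C 1.254, H 1.000
Multiply by 4: C 5.01, H 4.00 → C5H4

C5H4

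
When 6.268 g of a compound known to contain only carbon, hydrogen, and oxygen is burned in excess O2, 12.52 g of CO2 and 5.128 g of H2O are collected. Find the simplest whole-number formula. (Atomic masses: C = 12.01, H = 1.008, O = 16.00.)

mol C = 12.52 / 44.01 = 0.2845; mass C = 0.2845 × 12.01 = 3.417 g
mol H = 2 × (5.128 / 18.02) = 0.5691; mass H = 0.5691 × 1.008 = 0.5737 g
mass O = 6.268 − (3.990) = 2.278 g → mol O = 0.1424
Ratios (÷ 0.1424): C 1.998, H 3.998, O 1.000
Ratio ≈ 2:4:1, so the empirical formula is C2H4O

C2H4O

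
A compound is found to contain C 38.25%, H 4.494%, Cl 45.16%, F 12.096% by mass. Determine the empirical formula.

Assume 100 g: 38.25 g C, 4.494 g H, 45.16 g Cl, 12.096 g F.
n(C) = 38.25/12.01 = 3.185, n(H) = 4.494/1.008 = 4.458, n(Cl) = 45.16/35.45 = 1.274, n(F) = 12.096/19.00 = 0.6366
Divide by the smallest (0.6366 mol F): C 5.003, H 7.003, Cl 2.001, F 1.000
≈ 5:7:2:1 → C5H7Cl2F

C5H7Cl2F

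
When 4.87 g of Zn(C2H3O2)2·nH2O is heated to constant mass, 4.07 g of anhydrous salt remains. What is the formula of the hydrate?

Mass of water lost = 4.87 − 4.07 = 0.8 g → 0.8 / 18.02 = 0.0444 mol H2O
Molar mass of Zn(C2H3O2)2 = 183.47 g/mol → mol Zn(C2H3O2)2 = 4.07 / 183.47 = 0.02218
n = 0.0444 / 0.02218 = 2.00 ≈ 2 → Zn(C2H3O2)2·2H2O

Zn(C2H3O2)2·2H2O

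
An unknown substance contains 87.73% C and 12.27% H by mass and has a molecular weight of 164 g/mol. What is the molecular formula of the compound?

C12H20

Assume 100 g: 87.73 g C, 12.27 g H.
n(C) = 87.73/12.01 = 7.305, n(H) = 12.27/1.008 = 12.17
Smallest is C at 7.305 mol; normalising gives C 1.000, H 1.666
Scaling by 3: C 3.00, H 5.00 → C3H5
Empirical-formula mass = 41.07 g/mol
n = 164 / 41.07 = 3.99 ≈ 4
Molecular formula = (C3H5)×4 = C12H20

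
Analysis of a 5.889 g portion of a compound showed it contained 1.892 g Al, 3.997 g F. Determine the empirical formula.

Moles — Al: 1.892 / 26.98 = 0.07013 mol; F: 3.997 / 19.00 = 0.2104 mol
Smallest is Al at 0.07013 mol; normalising gives Al 1.000, F 3.000
≈ 1:3 → AlF3

AlF3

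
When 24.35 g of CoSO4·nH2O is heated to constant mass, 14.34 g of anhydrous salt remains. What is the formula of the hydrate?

CoSO4·6H2O

Mass of water lost = 24.35 − 14.34 = 10.01 g → 10.01 / 18.02 = 0.5555 mol H2O
Molar mass of CoSO4 = 155.00 g/mol → mol CoSO4 = 14.34 / 155.00 = 0.09252
n = 0.5555 / 0.09252 = 6.00 ≈ 6 → CoSO4·6H2O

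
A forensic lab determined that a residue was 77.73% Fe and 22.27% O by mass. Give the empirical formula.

Assume 100 g: 77.73 g Fe, 22.27 g O.
Moles — Fe: 77.73 / 55.85 = 1.392 mol; O: 22.27 / 16.00 = 1.392 mol
Smallest is Fe at 1.392 mol; normalising gives Fe 1.000, O 1.000
Ratio ≈ 1:1, so the empirical formula is FeO

FeO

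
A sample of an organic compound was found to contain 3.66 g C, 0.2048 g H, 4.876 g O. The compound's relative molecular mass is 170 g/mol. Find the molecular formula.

n(C) = 3.66/12.01 = 0.3047, n(H) = 0.2048/1.008 = 0.2032, n(O) = 4.876/16.00 = 0.3048
Smallest is H at 0.2032 mol; normalising gives C 1.500, H 1.000, O 1.500
×2: C 3.00, H 2.00, O 3.00 → C3H2O3
Empirical-formula mass = 86.05 g/mol
n = 170 / 86.05 = 1.98 ≈ 2
Molecular formula = (C3H2O3)×2 = C6H4O6

C6H4O6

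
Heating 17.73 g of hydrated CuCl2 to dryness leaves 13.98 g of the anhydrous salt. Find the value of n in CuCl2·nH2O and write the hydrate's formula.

CuCl2·2H2O

Mass of water lost = 17.73 − 13.98 = 3.75 g → 3.75 / 18.02 = 0.2081 mol H2O
Molar mass of CuCl2 = 134.45 g/mol → mol CuCl2 = 13.98 / 134.45 = 0.104
n = 0.2081 / 0.104 = 2.00 ≈ 2 → CuCl2·2H2O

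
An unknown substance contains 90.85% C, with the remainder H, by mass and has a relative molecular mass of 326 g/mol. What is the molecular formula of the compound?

C25H30

Assume 100 g: 90.85 g C, 9.15 g H.
C: 90.85 g ÷ 12.01 g/mol = 7.565 mol
H: 9.15 g ÷ 1.008 g/mol = 9.077 mol
Ratios (÷ 7.565): C 1.000, H 1.200
Multiply by 5: C 5.00, H 6.00 → C5H6
Empirical-formula mass = 66.10 g/mol
n = 326 / 66.10 = 4.93 ≈ 5
Molecular formula = (C5H6)×5 = C25H30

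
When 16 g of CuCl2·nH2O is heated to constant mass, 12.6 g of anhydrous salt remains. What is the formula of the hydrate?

CuCl2·2H2O

Mass of water lost = 16 − 12.6 = 3.4 g → 3.4 / 18.02 = 0.1887 mol H2O
Molar mass of CuCl2 = 134.45 g/mol → mol CuCl2 = 12.6 / 134.45 = 0.09372
n = 0.1887 / 0.09372 = 2.01 ≈ 2 → CuCl2·2H2O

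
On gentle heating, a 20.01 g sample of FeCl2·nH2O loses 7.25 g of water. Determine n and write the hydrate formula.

Mass of anhydrous FeCl2 = 20.01 − 7.25 = 12.76 g
mol H2O = 7.25 / 18.02 = 0.4023
Molar mass of FeCl2 = 126.75 g/mol → mol FeCl2 = 12.76 / 126.75 = 0.1007
n = 0.4023 / 0.1007 = 4.00 ≈ 4 → FeCl2·4H2O

FeCl2·4H2O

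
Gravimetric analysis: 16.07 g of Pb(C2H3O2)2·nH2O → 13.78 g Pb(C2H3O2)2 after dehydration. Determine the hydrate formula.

Mass of water lost = 16.07 − 13.78 = 2.29 g → 2.29 / 18.02 = 0.1271 mol H2O
Molar mass of Pb(C2H3O2)2 = 325.29 g/mol → mol Pb(C2H3O2)2 = 13.78 / 325.29 = 0.04236
n = 0.1271 / 0.04236 = 3.00 ≈ 3 → Pb(C2H3O2)2·3H2O

Pb(C2H3O2)2·3H2O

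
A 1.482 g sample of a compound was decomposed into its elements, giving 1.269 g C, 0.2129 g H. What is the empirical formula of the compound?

n(C) = 1.269/12.01 = 0.1057, n(H) = 0.2129/1.008 = 0.2112
Smallest is C at 0.1057 mol; normalising gives C 1.000, H 1.999
≈ 1:2 → CH2

CH2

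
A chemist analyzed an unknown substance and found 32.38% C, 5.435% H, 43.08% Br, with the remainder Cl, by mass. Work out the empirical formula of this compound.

C5H10BrCl

Assume 100 g: 32.38 g C, 5.435 g H, 43.08 g Br, 19.105 g Cl.
C: 32.38 g ÷ 12.01 g/mol = 2.696 mol
H: 5.435 g ÷ 1.008 g/mol = 5.392 mol
Br: 43.08 g ÷ 79.90 g/mol = 0.5392 mol
Cl: 19.105 g ÷ 35.45 g/mol = 0.5389 mol
Smallest is Cl at 0.5389 mol; normalising gives C 5.003, H 10.005, Br 1.000, Cl 1.000
≈ 5:10:1:1 → C5H10BrCl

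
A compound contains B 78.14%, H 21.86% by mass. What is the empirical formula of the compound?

BH3

Assume 100 g: 78.14 g B, 21.86 g H.
n(B) = 78.14/10.81 = 7.228, n(H) = 21.86/1.008 = 21.69
Divide by the smallest (7.228 mol B): B 1.000, H 3.000
Ratio ≈ 1:3, so the empirical formula is BH3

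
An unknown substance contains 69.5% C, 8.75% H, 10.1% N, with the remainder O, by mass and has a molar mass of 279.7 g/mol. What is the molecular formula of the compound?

C16H24N2O2

Assume 100 g: 69.5 g C, 8.75 g H, 10.1 g N, 11.65 g O.
Moles — C: 69.5 / 12.01 = 5.787 mol; H: 8.75 / 1.008 = 8.681 mol; N: 10.1 / 14.01 = 0.7209 mol; O: 11.65 / 16.00 = 0.7281 mol
Ratios (÷ 0.7209): C 8.027, H 12.041, N 1.000, O 1.010
≈ 8:12:1:1 → C8H12NO
Empirical-formula mass = 138.19 g/mol
n = 279.7 / 138.19 = 2.02 ≈ 2
Molecular formula = (C8H12NO)×2 = C16H24N2O2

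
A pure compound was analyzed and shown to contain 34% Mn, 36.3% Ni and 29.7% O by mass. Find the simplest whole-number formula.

Assume 100 g: 34 g Mn, 36.3 g Ni, 29.7 g O.
Moles — Mn: 34 / 54.94 = 0.6189 mol; Ni: 36.3 / 58.69 = 0.6185 mol; O: 29.7 / 16.00 = 1.856 mol
Smallest is Ni at 0.6185 mol; normalising gives Mn 1.001, Ni 1.000, O 3.001
≈ 1:1:3 → MnNiO3

MnNiO3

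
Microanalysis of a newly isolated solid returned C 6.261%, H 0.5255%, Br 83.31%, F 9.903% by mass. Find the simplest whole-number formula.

Assume 100 g: 6.261 g C, 0.5255 g H, 83.31 g Br, 9.903 g F.
n(C) = 6.261/12.01 = 0.5213, n(H) = 0.5255/1.008 = 0.5213, n(Br) = 83.31/79.90 = 1.043, n(F) = 9.903/19.00 = 0.5212
Smallest is F at 0.5212 mol; normalising gives C 1.000, H 1.000, Br 2.000, F 1.000
≈ 1:1:2:1 → CHBr2F

CHBr2F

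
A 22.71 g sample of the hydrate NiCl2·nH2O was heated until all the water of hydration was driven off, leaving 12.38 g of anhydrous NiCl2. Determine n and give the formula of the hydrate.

NiCl2·6H2O

Mass of water lost = 22.71 − 12.38 = 10.33 g → 10.33 / 18.02 = 0.5733 mol H2O
Molar mass of NiCl2 = 129.59 g/mol → mol NiCl2 = 12.38 / 129.59 = 0.09553
n = 0.5733 / 0.09553 = 6.00 ≈ 6 → NiCl2·6H2O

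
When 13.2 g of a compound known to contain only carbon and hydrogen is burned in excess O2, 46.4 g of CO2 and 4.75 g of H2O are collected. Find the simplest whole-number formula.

mol C = 46.4 / 44.01 = 1.054; mass C = 1.054 × 12.01 = 12.66 g
mol H = 2 × (4.75 / 18.02) = 0.5272; mass H = 0.5272 × 1.008 = 0.5314 g
Ratios (÷ 0.5272): C 2.000, H 1.000
→ C2H

C2H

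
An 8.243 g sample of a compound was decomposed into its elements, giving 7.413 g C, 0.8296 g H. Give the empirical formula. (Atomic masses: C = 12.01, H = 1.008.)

C3H4

C: 7.413 g ÷ 12.01 g/mol = 0.6172 mol
H: 0.8296 g ÷ 1.008 g/mol = 0.823 mol
Divide by the smallest (0.6172 mol C): C 1.000, H 1.333
×3: C 3.00, H 4.00 → C3H4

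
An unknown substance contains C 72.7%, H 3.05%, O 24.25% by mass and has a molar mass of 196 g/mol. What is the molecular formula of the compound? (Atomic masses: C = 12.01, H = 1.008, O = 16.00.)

Assume 100 g: 72.7 g C, 3.05 g H, 24.25 g O.
C: 72.7 g ÷ 12.01 g/mol = 6.053 mol
H: 3.05 g ÷ 1.008 g/mol = 3.026 mol
O: 24.25 g ÷ 16.00 g/mol = 1.516 mol
Smallest is O at 1.516 mol; normalising gives C 3.994, H 1.996, O 1.000
≈ 4:2:1 → C4H2O
Empirical-formula mass = 66.06 g/mol
n = 196 / 66.06 = 2.97 ≈ 3
Molecular formula = (C4H2O)×3 = C12H6O3

C12H6O3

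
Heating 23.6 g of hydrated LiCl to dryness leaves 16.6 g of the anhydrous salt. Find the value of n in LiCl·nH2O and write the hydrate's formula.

Mass of water lost = 23.6 − 16.6 = 7 g → 7 / 18.02 = 0.3885 mol H2O
Molar mass of LiCl = 42.39 g/mol → mol LiCl = 16.6 / 42.39 = 0.3916
n = 0.3885 / 0.3916 = 0.99 ≈ 1 → LiCl·H2O

LiCl·H2O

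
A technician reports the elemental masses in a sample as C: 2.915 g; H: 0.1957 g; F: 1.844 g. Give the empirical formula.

n(C) = 2.915/12.01 = 0.2427, n(H) = 0.1957/1.008 = 0.1941, n(F) = 1.844/19.00 = 0.09705
Ratios (÷ 0.09705): C 2.501, H 2.000, F 1.000
Multiply by 2: C 5.00, H 4.00, F 2.00 → C5H4F2

C5H4F2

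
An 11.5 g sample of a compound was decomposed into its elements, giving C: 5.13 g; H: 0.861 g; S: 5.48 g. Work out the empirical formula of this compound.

Moles — C: 5.13 / 12.01 = 0.4271 mol; H: 0.861 / 1.008 = 0.8542 mol; S: 5.48 / 32.07 = 0.1709 mol
Smallest is S at 0.1709 mol; normalising gives C 2.500, H 4.999, S 1.000
Scaling by 2: C 5.00, H 10.00, S 2.00 → C5H10S2

C5H10S2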